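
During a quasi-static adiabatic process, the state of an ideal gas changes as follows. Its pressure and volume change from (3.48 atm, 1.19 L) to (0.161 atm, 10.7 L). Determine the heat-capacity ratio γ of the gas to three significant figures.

γ ≈ 1.40

PV^γ = const ⇒ γ = ln(P₂/P₁) / ln(V₁/V₂).
γ = ln(0.161/3.48) / ln(1.19/10.7) = 1.399.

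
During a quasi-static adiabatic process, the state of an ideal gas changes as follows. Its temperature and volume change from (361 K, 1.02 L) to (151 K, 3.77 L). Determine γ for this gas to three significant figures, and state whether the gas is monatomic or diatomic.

γ ≈ 1.67; monatomic

TV^(γ−1) = const ⇒ γ − 1 = ln(T₂/T₁) / ln(V₁/V₂).
γ = 1 + ln(151/361) / ln(1.02/3.77) = 1.667.
γ ≈ 1.67 is close to 5/3, so the gas is monatomic.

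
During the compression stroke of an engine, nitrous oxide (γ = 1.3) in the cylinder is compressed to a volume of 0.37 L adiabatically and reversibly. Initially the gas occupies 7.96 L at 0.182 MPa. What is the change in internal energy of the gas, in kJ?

ΔU ≈ 7.30 kJ

P₂ = P₁(V₁/V₂)^γ = 0.182×(7.96/0.37)^(1.3) = 9.831 MPa.
For a reversible adiabat, W_by_gas = (P₁V₁ − P₂V₂)/(γ−1).
W_by = (182000×0.00796 − 9.831×10^6×0.00037) / (0.3) = -7296 J.
Q = 0 ⇒ ΔU = −W_by = 7296 J.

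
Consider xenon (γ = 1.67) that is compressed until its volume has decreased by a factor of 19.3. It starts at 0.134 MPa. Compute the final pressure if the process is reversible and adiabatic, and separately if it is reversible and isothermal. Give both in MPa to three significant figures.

Isothermal: P₂ = P₁(V₁/V₂) = 0.134×19.3 = 2.586 MPa.
Adiabatic: P₂ = P₁(V₁/V₂)^γ = 0.134×19.3^(1.67) = 18.79 MPa.

adiabatic: 18.8 MPa; isothermal: 2.59 MPa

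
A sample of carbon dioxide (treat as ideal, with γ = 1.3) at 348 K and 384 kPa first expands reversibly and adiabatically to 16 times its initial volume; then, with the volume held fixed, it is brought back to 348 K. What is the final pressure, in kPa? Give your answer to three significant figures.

Adiabatic step (PV^γ = const): P₂ = 384×(1/16)^(1.3) = 10.45 kPa; T₂ = 348×(1/16)^(0.3) = 151.5 K.
Isochoric: P₃ = P₂(T₃/T₂) = 10.45 × (348/151.5) = 24 kPa.

P₃ ≈ 24.0 kPa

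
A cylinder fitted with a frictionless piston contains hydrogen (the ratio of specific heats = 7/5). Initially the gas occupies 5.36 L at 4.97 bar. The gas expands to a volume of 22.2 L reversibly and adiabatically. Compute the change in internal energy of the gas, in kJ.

P₂ = P₁(V₁/V₂)^γ = 4.97×(5.36/22.2)^(7/5) = 0.6797 bar.
For a reversible adiabat, W_by_gas = (P₁V₁ − P₂V₂)/(γ−1).
W_by = (497000×0.00536 − 67970×0.0222) / (2/5) = 2888 J.
Q = 0 ⇒ ΔU = −W_by = -2888 J.

ΔU ≈ -2.89 kJ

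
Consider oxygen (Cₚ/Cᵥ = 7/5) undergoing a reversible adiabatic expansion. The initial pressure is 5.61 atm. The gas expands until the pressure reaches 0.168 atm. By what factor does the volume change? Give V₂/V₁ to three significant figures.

From PV^γ = const, V₂/V₁ = (P₁/P₂)^(1/γ).
V₂/V₁ = (5.61/0.168)^(5/7) = 12.26.

V₂/V₁ ≈ 12.3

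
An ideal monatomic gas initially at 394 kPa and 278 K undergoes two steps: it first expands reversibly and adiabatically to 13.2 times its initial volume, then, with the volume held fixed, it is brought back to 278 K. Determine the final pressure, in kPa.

For a monatomic ideal gas γ = 5/3.
Adiabatic step (PV^γ = const): P₂ = 394×(1/13.2)^(5/3) = 5.344 kPa; T₂ = 278×(1/13.2)^(2/3) = 49.77 K.
Isochoric: P₃ = P₂(T₃/T₂) = 5.344 × (278/49.77) = 29.85 kPa.

P₃ ≈ 29.8 kPa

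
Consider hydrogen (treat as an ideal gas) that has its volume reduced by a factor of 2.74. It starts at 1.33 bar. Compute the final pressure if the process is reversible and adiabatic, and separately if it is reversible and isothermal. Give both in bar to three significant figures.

adiabatic: 5.45 bar; isothermal: 3.64 bar

For a diatomic ideal gas γ = 7/5.
Isothermal: P₂ = P₁(V₁/V₂) = 1.33×2.74 = 3.644 bar.
Adiabatic: P₂ = P₁(V₁/V₂)^γ = 1.33×2.74^(7/5) = 5.454 bar.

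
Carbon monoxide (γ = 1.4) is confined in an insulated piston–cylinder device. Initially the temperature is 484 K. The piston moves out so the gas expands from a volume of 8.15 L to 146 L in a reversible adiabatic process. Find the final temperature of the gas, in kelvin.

T₂ ≈ 153 K

For a reversible adiabat TV^(γ−1) is constant, so T₂ = T₁ (V₁/V₂)^(γ−1).
T₂ = 484 × (8.15/146)^(0.4) = 152.6 K.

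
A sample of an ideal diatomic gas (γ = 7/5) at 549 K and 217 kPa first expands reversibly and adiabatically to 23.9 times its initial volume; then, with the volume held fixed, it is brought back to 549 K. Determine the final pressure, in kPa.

P₃ ≈ 9.08 kPa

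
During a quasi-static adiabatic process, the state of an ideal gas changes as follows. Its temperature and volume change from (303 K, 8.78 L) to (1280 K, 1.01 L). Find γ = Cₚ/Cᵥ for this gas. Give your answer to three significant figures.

TV^(γ−1) = const ⇒ γ − 1 = ln(T₂/T₁) / ln(V₁/V₂).
γ = 1 + ln(1280/303) / ln(8.78/1.01) = 1.666.

γ ≈ 1.67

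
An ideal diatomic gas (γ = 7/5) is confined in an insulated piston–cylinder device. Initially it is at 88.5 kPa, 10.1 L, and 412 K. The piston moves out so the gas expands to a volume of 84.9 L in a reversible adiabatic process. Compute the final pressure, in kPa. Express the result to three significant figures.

P₂ ≈ 4.49 kPa

Since PV^γ is constant along a reversible adiabat, P₂ = P₁ (V₁/V₂)^γ.
P₂ = 88.5 × (10.1/84.9)^(7/5) = 4.493 kPa.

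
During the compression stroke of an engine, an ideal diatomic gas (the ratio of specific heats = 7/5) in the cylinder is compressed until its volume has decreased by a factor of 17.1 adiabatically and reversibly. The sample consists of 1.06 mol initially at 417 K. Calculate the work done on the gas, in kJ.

W ≈ 19.4 kJ

Adiabatic: T₁V₁^(γ−1) = T₂V₂^(γ−1) ⇒ T₂ = T₁ (V₁/V₂)^(γ−1).
T₂ = 417 × 17.1^(2/5) = 1298 K.
Q = 0, so ΔU = W_on_gas = nCᵥΔT with Cᵥ = R/(γ−1) = 20.79 J/(mol·K).
ΔU = 1.06 × 20.79 × (1298 − 417) = 19410 J.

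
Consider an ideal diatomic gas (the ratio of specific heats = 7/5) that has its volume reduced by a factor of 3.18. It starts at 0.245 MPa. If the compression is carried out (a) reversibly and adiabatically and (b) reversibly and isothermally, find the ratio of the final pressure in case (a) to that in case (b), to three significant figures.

P_adiabatic / P_isothermal ≈ 1.59

Isothermal: P_b = P₁(V₁/V₂) = 0.245×3.18.
Adiabatic: P_a = P₁(V₁/V₂)^γ = 0.245×3.18^(7/5).
P_a/P_b = (V₁/V₂)^(γ−1) = 3.18^(2/5) = 1.588.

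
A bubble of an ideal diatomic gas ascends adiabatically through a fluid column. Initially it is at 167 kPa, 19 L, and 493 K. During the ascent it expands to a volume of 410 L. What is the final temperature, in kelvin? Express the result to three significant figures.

T₂ ≈ 144 K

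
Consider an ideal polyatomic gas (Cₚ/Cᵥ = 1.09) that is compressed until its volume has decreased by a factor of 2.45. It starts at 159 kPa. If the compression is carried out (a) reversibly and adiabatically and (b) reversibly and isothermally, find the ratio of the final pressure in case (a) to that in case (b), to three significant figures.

Isothermal: P_b = P₁(V₁/V₂) = 159×2.45.
Adiabatic: P_a = P₁(V₁/V₂)^γ = 159×2.45^(1.09).
P_a/P_b = (V₁/V₂)^(γ−1) = 2.45^(0.09) = 1.084.

P_adiabatic / P_isothermal ≈ 1.08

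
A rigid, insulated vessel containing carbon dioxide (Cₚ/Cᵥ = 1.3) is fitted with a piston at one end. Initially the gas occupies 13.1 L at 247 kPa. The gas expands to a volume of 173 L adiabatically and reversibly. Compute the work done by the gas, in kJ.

W ≈ 5.81 kJ

P₂ = P₁(V₁/V₂)^γ = 247×(13.1/173)^(1.3) = 8.624 kPa.
For a reversible adiabat, W_by_gas = (P₁V₁ − P₂V₂)/(γ−1).
W_by = (247000×0.0131 − 8624×0.173) / (0.3) = 5813 J.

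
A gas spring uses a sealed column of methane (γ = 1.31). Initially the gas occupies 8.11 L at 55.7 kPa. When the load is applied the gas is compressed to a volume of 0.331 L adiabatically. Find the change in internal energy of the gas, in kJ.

P₂ = P₁(V₁/V₂)^γ = 55.7×(8.11/0.331)^(1.31) = 3679 kPa.
For a reversible adiabat, W_by_gas = (P₁V₁ − P₂V₂)/(γ−1).
W_by = (55700×0.00811 − 3.679×10^6×0.000331) / (0.31) = -2471 J.
Q = 0 ⇒ ΔU = −W_by = 2471 J.

ΔU ≈ 2.47 kJ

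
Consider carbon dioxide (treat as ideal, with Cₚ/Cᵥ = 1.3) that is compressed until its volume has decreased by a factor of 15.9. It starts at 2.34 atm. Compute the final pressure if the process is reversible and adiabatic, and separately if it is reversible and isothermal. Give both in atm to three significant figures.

Isothermal: P₂ = P₁(V₁/V₂) = 2.34×15.9 = 37.21 atm.
Adiabatic: P₂ = P₁(V₁/V₂)^γ = 2.34×15.9^(1.3) = 85.32 atm.

adiabatic: 85.3 atm; isothermal: 37.2 atm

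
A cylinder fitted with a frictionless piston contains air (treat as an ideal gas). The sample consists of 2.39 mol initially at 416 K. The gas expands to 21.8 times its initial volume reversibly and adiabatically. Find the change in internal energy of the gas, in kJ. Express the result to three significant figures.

ΔU ≈ -14.6 kJ

Adiabatic: T₁V₁^(γ−1) = T₂V₂^(γ−1) ⇒ T₂ = T₁ (V₁/V₂)^(γ−1).
γ = 7/5 for a diatomic ideal gas, so γ−1 = 2/5.
T₂ = 416 × (1/21.8)^(2/5) = 121.3 K.
Q = 0, so ΔU = W_on_gas = nCᵥΔT with Cᵥ = R/(γ−1) = 20.79 J/(mol·K).
ΔU = 2.39 × 20.79 × (121.3 − 416) = -14640 J.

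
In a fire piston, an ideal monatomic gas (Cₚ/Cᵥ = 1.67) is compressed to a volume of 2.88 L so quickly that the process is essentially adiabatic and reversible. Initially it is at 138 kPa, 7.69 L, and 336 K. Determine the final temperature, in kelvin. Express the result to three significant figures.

T₂ ≈ 649 K

Adiabatic: T₁V₁^(γ−1) = T₂V₂^(γ−1) ⇒ T₂ = T₁ (V₁/V₂)^(γ−1).
T₂ = 336 × (7.69/2.88)^(0.67) = 648.8 K.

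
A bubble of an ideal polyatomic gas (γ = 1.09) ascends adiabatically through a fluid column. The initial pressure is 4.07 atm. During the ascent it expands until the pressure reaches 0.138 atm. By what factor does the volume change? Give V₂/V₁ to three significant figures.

V₂/V₁ ≈ 22.3

From PV^γ = const, V₂/V₁ = (P₁/P₂)^(1/γ).
V₂/V₁ = (4.07/0.138)^(0.917) = 22.3.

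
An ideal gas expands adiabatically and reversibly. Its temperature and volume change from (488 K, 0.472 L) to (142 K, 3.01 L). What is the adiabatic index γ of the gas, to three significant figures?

γ ≈ 1.67

TV^(γ−1) = const ⇒ γ − 1 = ln(T₂/T₁) / ln(V₁/V₂).
γ = 1 + ln(142/488) / ln(0.472/3.01) = 1.666.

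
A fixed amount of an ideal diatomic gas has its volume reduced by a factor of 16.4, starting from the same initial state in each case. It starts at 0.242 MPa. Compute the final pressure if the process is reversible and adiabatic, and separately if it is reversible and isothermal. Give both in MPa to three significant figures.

For a diatomic ideal gas γ = 7/5.
Isothermal: P₂ = P₁(V₁/V₂) = 0.242×16.4 = 3.969 MPa.
Adiabatic: P₂ = P₁(V₁/V₂)^γ = 0.242×16.4^(7/5) = 12.15 MPa.

adiabatic: 12.2 MPa; isothermal: 3.97 MPa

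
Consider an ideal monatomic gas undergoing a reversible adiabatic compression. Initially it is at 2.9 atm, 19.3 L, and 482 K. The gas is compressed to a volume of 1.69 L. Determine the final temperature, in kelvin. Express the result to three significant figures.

T₂ ≈ 2440 K

For a reversible adiabat TV^(γ−1) is constant, so T₂ = T₁ (V₁/V₂)^(γ−1).
γ = 5/3 for a monatomic ideal gas.
T₂ = 482 × (19.3/1.69)^(2/3) = 2444 K.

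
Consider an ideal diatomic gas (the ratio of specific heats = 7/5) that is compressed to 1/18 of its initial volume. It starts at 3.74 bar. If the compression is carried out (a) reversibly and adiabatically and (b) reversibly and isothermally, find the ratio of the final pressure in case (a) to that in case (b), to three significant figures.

Isothermal: P_b = P₁(V₁/V₂) = 3.74×18.
Adiabatic: P_a = P₁(V₁/V₂)^γ = 3.74×18^(7/5).
P_a/P_b = (V₁/V₂)^(γ−1) = 18^(2/5) = 3.178.

P_adiabatic / P_isothermal ≈ 3.18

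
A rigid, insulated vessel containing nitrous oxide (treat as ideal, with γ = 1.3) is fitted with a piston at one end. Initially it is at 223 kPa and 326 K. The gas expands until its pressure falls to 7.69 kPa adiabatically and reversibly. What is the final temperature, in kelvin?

Adiabatic: T₂/T₁ = (P₂/P₁)^((γ−1)/γ).
T₂ = 326 × (7.69/223)^(0.231) = 149.9 K.

T₂ ≈ 150 K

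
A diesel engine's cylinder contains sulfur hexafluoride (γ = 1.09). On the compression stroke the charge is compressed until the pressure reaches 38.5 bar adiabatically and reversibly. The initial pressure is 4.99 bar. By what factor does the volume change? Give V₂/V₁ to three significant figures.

V₂/V₁ ≈ 0.153

From PV^γ = const, V₂/V₁ = (P₁/P₂)^(1/γ).
V₂/V₁ = (4.99/38.5)^(0.917) = 0.1534.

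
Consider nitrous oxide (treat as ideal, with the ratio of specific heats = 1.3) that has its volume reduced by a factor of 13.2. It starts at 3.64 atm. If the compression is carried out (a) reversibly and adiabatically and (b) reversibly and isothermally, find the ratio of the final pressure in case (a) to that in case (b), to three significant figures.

P_adiabatic / P_isothermal ≈ 2.17

Isothermal: P_b = P₁(V₁/V₂) = 3.64×13.2.
Adiabatic: P_a = P₁(V₁/V₂)^γ = 3.64×13.2^(1.3).
P_a/P_b = (V₁/V₂)^(γ−1) = 13.2^(0.3) = 2.169.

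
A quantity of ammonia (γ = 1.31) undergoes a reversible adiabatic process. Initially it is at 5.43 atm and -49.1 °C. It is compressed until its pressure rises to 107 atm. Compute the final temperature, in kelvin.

T₂ ≈ 454 K

Along an adiabat T P^((1−γ)/γ) is constant, so T₂ = T₁ (P₂/P₁)^((γ−1)/γ).
T₁ = -49.1 °C = 224 K.
T₂ = 224 × (107/5.43)^(0.237) = 453.6 K.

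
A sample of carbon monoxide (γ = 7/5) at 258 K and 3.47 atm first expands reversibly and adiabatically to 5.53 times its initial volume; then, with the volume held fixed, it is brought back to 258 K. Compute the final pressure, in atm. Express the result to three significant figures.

P₃ ≈ 0.627 atm

Adiabatic step (PV^γ = const): P₂ = 3.47×(1/5.53)^(7/5) = 0.3166 atm; T₂ = 258×(1/5.53)^(2/5) = 130.2 K.
Isochoric: P₃ = P₂(T₃/T₂) = 0.3166 × (258/130.2) = 0.6275 atm.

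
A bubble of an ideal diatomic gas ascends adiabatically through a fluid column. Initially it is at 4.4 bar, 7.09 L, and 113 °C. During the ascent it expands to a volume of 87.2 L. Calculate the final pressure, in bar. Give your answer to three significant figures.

P₂ ≈ 0.131 bar

Adiabatic: P₁V₁^γ = P₂V₂^γ ⇒ P₂ = P₁ (V₁/V₂)^γ.
γ = 7/5 for a diatomic ideal gas.
P₂ = 4.4 × (7.09/87.2)^(7/5) = 0.1311 bar.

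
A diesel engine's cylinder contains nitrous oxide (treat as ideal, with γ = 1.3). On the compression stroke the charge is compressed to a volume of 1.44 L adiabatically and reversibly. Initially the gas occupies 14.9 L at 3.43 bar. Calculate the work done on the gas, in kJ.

P₂ = P₁(V₁/V₂)^γ = 3.43×(14.9/1.44)^(1.3) = 71.54 bar.
For a reversible adiabat, W_by_gas = (P₁V₁ − P₂V₂)/(γ−1).
W_by = (343000×0.0149 − 7.154×10^6×0.00144) / (0.3) = -17300 J.
W_on_gas = −W_by = 17300 J.

W ≈ 17.3 kJ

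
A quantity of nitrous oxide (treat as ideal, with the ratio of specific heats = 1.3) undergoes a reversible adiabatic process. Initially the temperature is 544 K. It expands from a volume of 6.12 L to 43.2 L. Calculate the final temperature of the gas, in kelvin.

Adiabatic: T₁V₁^(γ−1) = T₂V₂^(γ−1) ⇒ T₂ = T₁ (V₁/V₂)^(γ−1).
T₂ = 544 × (6.12/43.2)^(0.3) = 302.7 K.

T₂ ≈ 303 K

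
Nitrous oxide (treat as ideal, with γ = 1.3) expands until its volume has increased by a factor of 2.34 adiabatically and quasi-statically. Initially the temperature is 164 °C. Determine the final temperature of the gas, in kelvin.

For a reversible adiabat TV^(γ−1) is constant, so T₂ = T₁ (V₁/V₂)^(γ−1).
T₁ = 164 °C = 437.1 K.
T₂ = 437.1 × (1/2.34)^(0.3) = 338.7 K.

T₂ ≈ 339 K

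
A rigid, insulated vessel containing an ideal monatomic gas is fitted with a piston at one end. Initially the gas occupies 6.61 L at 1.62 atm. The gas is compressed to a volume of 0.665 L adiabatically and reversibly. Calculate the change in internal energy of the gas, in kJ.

γ = 5/3 for a monatomic ideal gas.
P₂ = P₁(V₁/V₂)^γ = 1.62×(6.61/0.665)^(5/3) = 74.44 atm.
For a reversible adiabat, W_by_gas = (P₁V₁ − P₂V₂)/(γ−1).
W_by = (164100×0.00661 − 7.543×10^6×0.000665) / (2/3) = -5896 J.
Q = 0 ⇒ ΔU = −W_by = 5896 J.

ΔU ≈ 5.90 kJ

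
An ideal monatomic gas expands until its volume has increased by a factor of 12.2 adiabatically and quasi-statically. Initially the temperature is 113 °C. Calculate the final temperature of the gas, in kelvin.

T₂ ≈ 72.9 K

For a reversible adiabat TV^(γ−1) is constant, so T₂ = T₁ (V₁/V₂)^(γ−1).
For a monatomic ideal gas γ = 5/3, so γ−1 = 2/3.
T₁ = 113 °C = 386.1 K.
T₂ = 386.1 × (1/12.2)^(2/3) = 72.86 K.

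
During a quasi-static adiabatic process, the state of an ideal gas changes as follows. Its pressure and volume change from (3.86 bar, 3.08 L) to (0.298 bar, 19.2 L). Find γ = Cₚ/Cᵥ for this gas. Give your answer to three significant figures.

γ ≈ 1.40

PV^γ = const ⇒ γ = ln(P₂/P₁) / ln(V₁/V₂).
γ = ln(0.298/3.86) / ln(3.08/19.2) = 1.4.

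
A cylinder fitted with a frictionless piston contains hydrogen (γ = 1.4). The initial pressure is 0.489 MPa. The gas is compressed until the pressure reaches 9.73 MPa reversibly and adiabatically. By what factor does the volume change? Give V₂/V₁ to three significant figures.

V₂/V₁ ≈ 0.118

From PV^γ = const, V₂/V₁ = (P₁/P₂)^(1/γ).
V₂/V₁ = (0.489/9.73)^(0.714) = 0.1181.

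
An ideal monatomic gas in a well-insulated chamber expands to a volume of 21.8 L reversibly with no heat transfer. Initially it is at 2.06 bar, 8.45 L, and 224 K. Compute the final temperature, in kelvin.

For a reversible adiabat TV^(γ−1) is constant, so T₂ = T₁ (V₁/V₂)^(γ−1).
γ = 5/3 for a monatomic ideal gas.
T₂ = 224 × (8.45/21.8)^(2/3) = 119.1 K.

T₂ ≈ 119 K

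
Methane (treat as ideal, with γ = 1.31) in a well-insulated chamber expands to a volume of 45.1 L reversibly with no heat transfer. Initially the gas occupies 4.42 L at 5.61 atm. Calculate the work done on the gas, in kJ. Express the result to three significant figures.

W ≈ -4.16 kJ

P₂ = P₁(V₁/V₂)^γ = 5.61×(4.42/45.1)^(1.31) = 0.2676 atm.
For a reversible adiabat, W_by_gas = (P₁V₁ − P₂V₂)/(γ−1).
W_by = (568400×0.00442 − 27120×0.0451) / (0.31) = 4160 J.
W_on_gas = −W_by = -4160 J.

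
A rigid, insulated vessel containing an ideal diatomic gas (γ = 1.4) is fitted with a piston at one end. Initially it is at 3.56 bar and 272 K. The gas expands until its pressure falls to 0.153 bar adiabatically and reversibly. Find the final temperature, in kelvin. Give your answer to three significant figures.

T₂ ≈ 111 K

Along an adiabat T P^((1−γ)/γ) is constant, so T₂ = T₁ (P₂/P₁)^((γ−1)/γ).
T₂ = 272 × (0.153/3.56)^(0.286) = 110.7 K.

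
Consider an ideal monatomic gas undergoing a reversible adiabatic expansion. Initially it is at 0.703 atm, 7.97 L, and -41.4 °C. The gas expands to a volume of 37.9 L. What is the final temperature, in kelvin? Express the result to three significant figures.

Adiabatic: T₁V₁^(γ−1) = T₂V₂^(γ−1) ⇒ T₂ = T₁ (V₁/V₂)^(γ−1).
γ = 5/3 for a monatomic ideal gas.
T₁ = -41.4 °C = 231.7 K.
T₂ = 231.7 × (7.97/37.9)^(2/3) = 81.95 K.

T₂ ≈ 82.0 K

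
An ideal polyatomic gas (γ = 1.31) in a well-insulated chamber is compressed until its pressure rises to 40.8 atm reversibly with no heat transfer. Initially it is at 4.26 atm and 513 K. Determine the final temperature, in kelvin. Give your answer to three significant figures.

T₂ ≈ 876 K

Along an adiabat T P^((1−γ)/γ) is constant, so T₂ = T₁ (P₂/P₁)^((γ−1)/γ).
T₂ = 513 × (40.8/4.26)^(0.237) = 875.6 K.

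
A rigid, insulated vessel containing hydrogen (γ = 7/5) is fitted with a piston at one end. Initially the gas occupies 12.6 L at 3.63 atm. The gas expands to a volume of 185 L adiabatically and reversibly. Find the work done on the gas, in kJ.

W ≈ -7.63 kJ

P₂ = P₁(V₁/V₂)^γ = 3.63×(12.6/185)^(7/5) = 0.08441 atm.
For a reversible adiabat, W_by_gas = (P₁V₁ − P₂V₂)/(γ−1).
W_by = (367800×0.0126 − 8553×0.185) / (2/5) = 7630 J.
W_on_gas = −W_by = -7630 J.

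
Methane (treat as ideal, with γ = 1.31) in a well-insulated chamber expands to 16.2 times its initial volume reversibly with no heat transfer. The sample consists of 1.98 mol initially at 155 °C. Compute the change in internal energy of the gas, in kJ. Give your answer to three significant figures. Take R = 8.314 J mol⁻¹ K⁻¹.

ΔU ≈ -13.1 kJ

For a reversible adiabat TV^(γ−1) is constant, so T₂ = T₁ (V₁/V₂)^(γ−1).
T₁ = 155 °C = 428.1 K.
T₂ = 428.1 × (1/16.2)^(0.31) = 180.6 K.
Q = 0, so ΔU = W_on_gas = nCᵥΔT with Cᵥ = R/(γ−1) = 26.82 J/(mol·K).
ΔU = 1.98 × 26.82 × (180.6 − 428.1) = -13150 J.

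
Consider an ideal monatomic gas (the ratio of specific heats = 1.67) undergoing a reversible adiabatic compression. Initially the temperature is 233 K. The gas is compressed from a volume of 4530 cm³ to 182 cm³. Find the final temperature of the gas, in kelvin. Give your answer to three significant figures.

T₂ ≈ 2010 K

For a reversible adiabat TV^(γ−1) is constant, so T₂ = T₁ (V₁/V₂)^(γ−1).
T₂ = 233 × (4530/182)^(0.67) = 2008 K.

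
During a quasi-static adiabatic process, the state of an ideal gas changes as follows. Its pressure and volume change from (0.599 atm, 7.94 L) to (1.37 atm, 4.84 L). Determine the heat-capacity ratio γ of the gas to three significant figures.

γ ≈ 1.67

PV^γ = const ⇒ γ = ln(P₂/P₁) / ln(V₁/V₂).
γ = ln(1.37/0.599) / ln(7.94/4.84) = 1.671.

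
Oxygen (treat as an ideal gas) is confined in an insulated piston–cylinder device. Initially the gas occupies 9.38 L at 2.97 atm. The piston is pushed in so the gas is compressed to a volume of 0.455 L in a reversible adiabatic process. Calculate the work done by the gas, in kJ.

γ = 7/5 for a diatomic ideal gas.
P₂ = P₁(V₁/V₂)^γ = 2.97×(9.38/0.455)^(7/5) = 205.4 atm.
For a reversible adiabat, W_by_gas = (P₁V₁ − P₂V₂)/(γ−1).
W_by = (300900×0.00938 − 2.081×10^7×0.000455) / (2/5) = -16620 J.

W ≈ -16.6 kJ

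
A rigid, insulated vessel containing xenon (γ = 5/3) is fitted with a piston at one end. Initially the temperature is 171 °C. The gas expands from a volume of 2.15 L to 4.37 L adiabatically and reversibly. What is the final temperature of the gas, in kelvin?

Adiabatic: T₁V₁^(γ−1) = T₂V₂^(γ−1) ⇒ T₂ = T₁ (V₁/V₂)^(γ−1).
T₁ = 171 °C = 444.1 K.
T₂ = 444.1 × (2.15/4.37)^(2/3) = 276.8 K.

T₂ ≈ 277 K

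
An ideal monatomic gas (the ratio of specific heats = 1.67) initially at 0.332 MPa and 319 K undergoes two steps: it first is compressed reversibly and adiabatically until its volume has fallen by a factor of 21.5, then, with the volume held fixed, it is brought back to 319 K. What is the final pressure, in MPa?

P₃ ≈ 7.14 MPa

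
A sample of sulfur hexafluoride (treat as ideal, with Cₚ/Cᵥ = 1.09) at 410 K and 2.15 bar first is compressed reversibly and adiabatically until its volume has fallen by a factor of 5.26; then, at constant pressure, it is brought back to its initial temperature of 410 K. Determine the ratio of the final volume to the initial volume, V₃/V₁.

Adiabatic step: V₂/V₁ = 0.1901; T₂ = T₁·5.26^(0.09) = 476.1 K.
Isobaric step: V₃/V₂ = T₃/T₂ = 410/476.1.
V₃/V₁ = (V₂/V₁)(V₃/V₂) = 0.1901 × (410/476.1) = 0.1637.

V₃/V₁ ≈ 0.164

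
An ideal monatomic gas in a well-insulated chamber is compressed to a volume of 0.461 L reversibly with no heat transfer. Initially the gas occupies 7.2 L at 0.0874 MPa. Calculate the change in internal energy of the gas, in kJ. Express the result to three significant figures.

γ = 5/3 for a monatomic ideal gas.
P₂ = P₁(V₁/V₂)^γ = 0.0874×(7.2/0.461)^(5/3) = 8.529 MPa.
For a reversible adiabat, W_by_gas = (P₁V₁ − P₂V₂)/(γ−1).
W_by = (87400×0.0072 − 8.529×10^6×0.000461) / (2/3) = -4954 J.
Q = 0 ⇒ ΔU = −W_by = 4954 J.

ΔU ≈ 4.95 kJ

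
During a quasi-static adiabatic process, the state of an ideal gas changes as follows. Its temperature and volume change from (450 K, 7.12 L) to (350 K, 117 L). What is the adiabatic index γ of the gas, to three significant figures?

TV^(γ−1) = const ⇒ γ − 1 = ln(T₂/T₁) / ln(V₁/V₂).
γ = 1 + ln(350/450) / ln(7.12/117) = 1.09.

γ ≈ 1.09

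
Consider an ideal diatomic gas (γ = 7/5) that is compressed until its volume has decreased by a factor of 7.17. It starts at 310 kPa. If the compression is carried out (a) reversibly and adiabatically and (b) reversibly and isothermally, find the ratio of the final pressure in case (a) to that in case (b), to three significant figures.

Isothermal: P_b = P₁(V₁/V₂) = 310×7.17.
Adiabatic: P_a = P₁(V₁/V₂)^γ = 310×7.17^(7/5).
P_a/P_b = (V₁/V₂)^(γ−1) = 7.17^(2/5) = 2.199.

P_adiabatic / P_isothermal ≈ 2.20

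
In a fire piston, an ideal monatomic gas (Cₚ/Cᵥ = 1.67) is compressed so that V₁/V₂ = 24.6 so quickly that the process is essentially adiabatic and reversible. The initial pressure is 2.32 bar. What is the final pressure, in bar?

Adiabatic: P₁V₁^γ = P₂V₂^γ ⇒ P₂ = P₁ (V₁/V₂)^γ.
P₂ = 2.32 × 24.6^(1.67) = 487.9 bar.

P₂ ≈ 488 bar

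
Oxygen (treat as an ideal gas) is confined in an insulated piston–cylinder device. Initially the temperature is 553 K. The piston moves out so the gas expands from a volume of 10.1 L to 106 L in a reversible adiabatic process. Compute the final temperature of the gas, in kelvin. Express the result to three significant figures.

T₂ ≈ 216 K

Adiabatic: T₁V₁^(γ−1) = T₂V₂^(γ−1) ⇒ T₂ = T₁ (V₁/V₂)^(γ−1).
For a diatomic ideal gas γ = 7/5, so γ−1 = 2/5.
T₂ = 553 × (10.1/106)^(2/5) = 215.9 K.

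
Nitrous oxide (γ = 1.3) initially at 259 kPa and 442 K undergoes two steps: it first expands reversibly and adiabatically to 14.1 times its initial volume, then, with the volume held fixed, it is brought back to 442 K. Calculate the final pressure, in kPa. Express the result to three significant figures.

Adiabatic step (PV^γ = const): P₂ = 259×(1/14.1)^(1.3) = 8.305 kPa; T₂ = 442×(1/14.1)^(0.3) = 199.8 K.
Isochoric: P₃ = P₂(T₃/T₂) = 8.305 × (442/199.8) = 18.37 kPa.

P₃ ≈ 18.4 kPa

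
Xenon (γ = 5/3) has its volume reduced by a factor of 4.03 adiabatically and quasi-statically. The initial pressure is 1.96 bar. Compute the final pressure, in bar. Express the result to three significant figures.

P₂ ≈ 20.0 bar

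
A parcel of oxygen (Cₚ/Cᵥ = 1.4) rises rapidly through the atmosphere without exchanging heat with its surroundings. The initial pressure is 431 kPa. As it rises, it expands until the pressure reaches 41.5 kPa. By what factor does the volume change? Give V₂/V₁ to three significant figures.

V₂/V₁ ≈ 5.32

From PV^γ = const, V₂/V₁ = (P₁/P₂)^(1/γ).
V₂/V₁ = (431/41.5)^(0.714) = 5.321.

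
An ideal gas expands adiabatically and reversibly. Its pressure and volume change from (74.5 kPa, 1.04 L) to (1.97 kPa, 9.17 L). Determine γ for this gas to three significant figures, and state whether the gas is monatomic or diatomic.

PV^γ = const ⇒ γ = ln(P₂/P₁) / ln(V₁/V₂).
γ = ln(1.97/74.5) / ln(1.04/9.17) = 1.669.
γ ≈ 1.67 is close to 5/3, so the gas is monatomic.

γ ≈ 1.67; monatomic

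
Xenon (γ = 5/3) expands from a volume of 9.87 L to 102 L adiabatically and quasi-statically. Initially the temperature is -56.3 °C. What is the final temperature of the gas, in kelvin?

T₂ ≈ 45.7 K

Adiabatic: T₁V₁^(γ−1) = T₂V₂^(γ−1) ⇒ T₂ = T₁ (V₁/V₂)^(γ−1).
T₁ = -56.3 °C = 216.8 K.
T₂ = 216.8 × (9.87/102)^(2/3) = 45.71 K.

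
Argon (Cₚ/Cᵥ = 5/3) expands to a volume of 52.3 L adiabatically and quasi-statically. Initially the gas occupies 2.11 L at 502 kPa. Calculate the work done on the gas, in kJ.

W ≈ -1.40 kJ

P₂ = P₁(V₁/V₂)^γ = 502×(2.11/52.3)^(5/3) = 2.382 kPa.
For a reversible adiabat, W_by_gas = (P₁V₁ − P₂V₂)/(γ−1).
W_by = (502000×0.00211 − 2382×0.0523) / (2/3) = 1402 J.
W_on_gas = −W_by = -1402 J.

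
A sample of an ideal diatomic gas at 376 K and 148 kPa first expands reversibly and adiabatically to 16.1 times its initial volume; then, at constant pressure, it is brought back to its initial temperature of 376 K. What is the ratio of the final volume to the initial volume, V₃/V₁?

V₃/V₁ ≈ 48.9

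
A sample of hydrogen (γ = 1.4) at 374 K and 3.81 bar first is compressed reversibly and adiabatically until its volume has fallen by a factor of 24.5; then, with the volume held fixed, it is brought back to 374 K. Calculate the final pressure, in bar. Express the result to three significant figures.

Adiabatic step (PV^γ = const): P₂ = 3.81×24.5^(1.4) = 335.6 bar; T₂ = 374×24.5^(0.4) = 1344 K.
Isochoric: P₃ = P₂(T₃/T₂) = 335.6 × (374/1344) = 93.34 bar.

P₃ ≈ 93.3 bar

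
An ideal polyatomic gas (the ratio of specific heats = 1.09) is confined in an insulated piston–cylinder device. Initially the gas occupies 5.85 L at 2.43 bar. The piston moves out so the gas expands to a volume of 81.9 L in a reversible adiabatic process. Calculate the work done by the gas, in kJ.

P₂ = P₁(V₁/V₂)^γ = 2.43×(5.85/81.9)^(1.09) = 0.1369 bar.
For a reversible adiabat, W_by_gas = (P₁V₁ − P₂V₂)/(γ−1).
W_by = (243000×0.00585 − 13690×0.0819) / (0.09) = 3339 J.

W ≈ 3.34 kJ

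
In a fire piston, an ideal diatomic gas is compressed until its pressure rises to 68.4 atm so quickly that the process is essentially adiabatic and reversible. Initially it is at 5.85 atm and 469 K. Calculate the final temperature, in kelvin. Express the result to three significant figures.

Adiabatic: T₂/T₁ = (P₂/P₁)^((γ−1)/γ).
For a diatomic ideal gas γ = 7/5, so (γ−1)/γ = 2/7.
T₂ = 469 × (68.4/5.85)^(2/7) = 946.9 K.

T₂ ≈ 947 K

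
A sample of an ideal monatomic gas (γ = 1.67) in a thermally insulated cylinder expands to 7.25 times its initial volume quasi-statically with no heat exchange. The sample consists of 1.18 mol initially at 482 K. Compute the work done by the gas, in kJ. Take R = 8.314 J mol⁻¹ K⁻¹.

W ≈ 5.19 kJ

For a reversible adiabat TV^(γ−1) is constant, so T₂ = T₁ (V₁/V₂)^(γ−1).
T₂ = 482 × (1/7.25)^(0.67) = 127.8 K.
Q = 0, so ΔU = W_on_gas = nCᵥΔT with Cᵥ = R/(γ−1) = 12.41 J/(mol·K).
ΔU = 1.18 × 12.41 × (127.8 − 482) = -5186 J.
Work done by the gas = −ΔU = 5186 J.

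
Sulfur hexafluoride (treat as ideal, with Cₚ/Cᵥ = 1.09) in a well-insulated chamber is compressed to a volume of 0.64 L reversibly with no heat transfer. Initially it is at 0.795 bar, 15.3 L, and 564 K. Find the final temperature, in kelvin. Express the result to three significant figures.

T₂ ≈ 750 K

For a reversible adiabat TV^(γ−1) is constant, so T₂ = T₁ (V₁/V₂)^(γ−1).
T₂ = 564 × (15.3/0.64)^(0.09) = 750.5 K.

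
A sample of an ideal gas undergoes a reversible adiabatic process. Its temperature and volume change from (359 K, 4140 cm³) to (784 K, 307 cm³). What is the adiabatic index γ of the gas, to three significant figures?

γ ≈ 1.30

TV^(γ−1) = const ⇒ γ − 1 = ln(T₂/T₁) / ln(V₁/V₂).
γ = 1 + ln(784/359) / ln(4140/307) = 1.3.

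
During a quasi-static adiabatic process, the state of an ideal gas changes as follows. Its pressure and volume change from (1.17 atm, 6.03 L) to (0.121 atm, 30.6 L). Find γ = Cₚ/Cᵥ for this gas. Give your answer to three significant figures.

γ ≈ 1.40

PV^γ = const ⇒ γ = ln(P₂/P₁) / ln(V₁/V₂).
γ = ln(0.121/1.17) / ln(6.03/30.6) = 1.397.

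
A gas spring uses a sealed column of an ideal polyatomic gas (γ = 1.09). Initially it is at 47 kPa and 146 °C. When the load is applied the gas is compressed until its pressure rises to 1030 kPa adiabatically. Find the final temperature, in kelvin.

T₂ ≈ 541 K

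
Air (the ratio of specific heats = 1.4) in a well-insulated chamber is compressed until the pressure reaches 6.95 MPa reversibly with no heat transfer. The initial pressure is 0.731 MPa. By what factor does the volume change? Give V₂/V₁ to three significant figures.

V₂/V₁ ≈ 0.200

From PV^γ = const, V₂/V₁ = (P₁/P₂)^(1/γ).
V₂/V₁ = (0.731/6.95)^(0.714) = 0.2002.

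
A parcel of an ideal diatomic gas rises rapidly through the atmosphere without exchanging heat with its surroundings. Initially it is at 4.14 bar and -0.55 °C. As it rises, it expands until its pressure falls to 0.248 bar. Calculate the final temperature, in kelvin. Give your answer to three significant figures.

T₂ ≈ 122 K

Along an adiabat T P^((1−γ)/γ) is constant, so T₂ = T₁ (P₂/P₁)^((γ−1)/γ).
For a diatomic ideal gas γ = 7/5, so (γ−1)/γ = 2/7.
T₁ = -0.55 °C = 272.6 K.
T₂ = 272.6 × (0.248/4.14)^(2/7) = 122 K.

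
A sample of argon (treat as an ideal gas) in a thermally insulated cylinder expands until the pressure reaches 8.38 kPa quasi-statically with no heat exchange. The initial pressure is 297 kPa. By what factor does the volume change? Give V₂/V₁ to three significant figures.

V₂/V₁ ≈ 8.51

From PV^γ = const, V₂/V₁ = (P₁/P₂)^(1/γ).
For a monatomic ideal gas γ = 5/3.
V₂/V₁ = (297/8.38)^(3/5) = 8.506.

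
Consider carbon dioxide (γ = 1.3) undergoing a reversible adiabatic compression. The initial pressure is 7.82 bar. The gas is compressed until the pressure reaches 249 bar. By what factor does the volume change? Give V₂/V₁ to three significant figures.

From PV^γ = const, V₂/V₁ = (P₁/P₂)^(1/γ).
V₂/V₁ = (7.82/249)^(0.769) = 0.0698.

V₂/V₁ ≈ 0.0698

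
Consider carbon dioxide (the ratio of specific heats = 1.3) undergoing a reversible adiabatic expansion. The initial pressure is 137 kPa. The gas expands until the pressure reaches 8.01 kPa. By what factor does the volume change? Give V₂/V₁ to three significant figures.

From PV^γ = const, V₂/V₁ = (P₁/P₂)^(1/γ).
V₂/V₁ = (137/8.01)^(0.769) = 8.882.

V₂/V₁ ≈ 8.88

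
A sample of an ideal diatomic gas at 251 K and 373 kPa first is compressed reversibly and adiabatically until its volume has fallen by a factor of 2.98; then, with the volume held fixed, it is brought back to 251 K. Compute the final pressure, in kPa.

P₃ ≈ 1110 kPa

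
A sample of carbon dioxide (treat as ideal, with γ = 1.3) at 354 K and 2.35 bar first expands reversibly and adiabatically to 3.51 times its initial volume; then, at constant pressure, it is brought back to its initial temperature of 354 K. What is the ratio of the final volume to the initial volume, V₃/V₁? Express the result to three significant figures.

V₃/V₁ ≈ 5.12

Adiabatic step: V₂/V₁ = 3.51; T₂ = T₁·(1/3.51)^(0.3) = 242.9 K.
Isobaric step: V₃/V₂ = T₃/T₂ = 354/242.9.
V₃/V₁ = (V₂/V₁)(V₃/V₂) = 3.51 × (354/242.9) = 5.116.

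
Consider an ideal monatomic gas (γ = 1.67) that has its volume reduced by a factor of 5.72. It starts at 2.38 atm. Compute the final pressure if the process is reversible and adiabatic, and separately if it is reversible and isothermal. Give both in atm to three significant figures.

adiabatic: 43.8 atm; isothermal: 13.6 atm

Isothermal: P₂ = P₁(V₁/V₂) = 2.38×5.72 = 13.61 atm.
Adiabatic: P₂ = P₁(V₁/V₂)^γ = 2.38×5.72^(1.67) = 43.8 atm.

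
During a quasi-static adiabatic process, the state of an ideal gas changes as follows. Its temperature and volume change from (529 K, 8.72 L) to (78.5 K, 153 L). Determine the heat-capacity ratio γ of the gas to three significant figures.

γ ≈ 1.67

TV^(γ−1) = const ⇒ γ − 1 = ln(T₂/T₁) / ln(V₁/V₂).
γ = 1 + ln(78.5/529) / ln(8.72/153) = 1.666.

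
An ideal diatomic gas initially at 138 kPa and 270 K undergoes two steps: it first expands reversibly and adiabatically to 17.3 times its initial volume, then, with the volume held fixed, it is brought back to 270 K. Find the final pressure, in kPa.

P₃ ≈ 7.98 kPa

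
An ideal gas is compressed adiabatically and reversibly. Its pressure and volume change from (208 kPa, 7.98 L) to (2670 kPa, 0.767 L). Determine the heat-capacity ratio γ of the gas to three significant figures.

γ ≈ 1.09

PV^γ = const ⇒ γ = ln(P₂/P₁) / ln(V₁/V₂).
γ = ln(2670/208) / ln(7.98/0.767) = 1.09.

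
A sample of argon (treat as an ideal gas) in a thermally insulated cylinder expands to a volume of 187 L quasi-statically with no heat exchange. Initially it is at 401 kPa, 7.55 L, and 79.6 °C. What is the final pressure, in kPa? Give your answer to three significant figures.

Adiabatic: P₁V₁^γ = P₂V₂^γ ⇒ P₂ = P₁ (V₁/V₂)^γ.
γ = 5/3 for a monatomic ideal gas.
P₂ = 401 × (7.55/187)^(5/3) = 1.905 kPa.

P₂ ≈ 1.91 kPa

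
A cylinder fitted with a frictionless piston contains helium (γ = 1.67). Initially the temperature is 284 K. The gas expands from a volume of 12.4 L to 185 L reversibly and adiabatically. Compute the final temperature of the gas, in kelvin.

For a reversible adiabat TV^(γ−1) is constant, so T₂ = T₁ (V₁/V₂)^(γ−1).
T₂ = 284 × (12.4/185)^(0.67) = 46.44 K.

T₂ ≈ 46.4 K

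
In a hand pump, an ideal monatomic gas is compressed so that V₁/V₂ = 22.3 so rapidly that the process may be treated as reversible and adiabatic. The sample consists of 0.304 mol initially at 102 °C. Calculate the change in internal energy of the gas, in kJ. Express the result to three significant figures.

Adiabatic: T₁V₁^(γ−1) = T₂V₂^(γ−1) ⇒ T₂ = T₁ (V₁/V₂)^(γ−1).
γ = 5/3 for a monatomic ideal gas, so γ−1 = 2/3.
T₁ = 102 °C = 375.1 K.
T₂ = 375.1 × 22.3^(2/3) = 2972 K.
Q = 0, so ΔU = W_on_gas = nCᵥΔT with Cᵥ = R/(γ−1) = 12.47 J/(mol·K).
ΔU = 0.304 × 12.47 × (2972 − 375.1) = 9846 J.

ΔU ≈ 9.85 kJ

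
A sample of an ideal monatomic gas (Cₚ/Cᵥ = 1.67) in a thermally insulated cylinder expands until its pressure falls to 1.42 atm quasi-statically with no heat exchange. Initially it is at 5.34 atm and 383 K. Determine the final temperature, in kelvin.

T₂ ≈ 225 K

Adiabatic: T₂/T₁ = (P₂/P₁)^((γ−1)/γ).
T₂ = 383 × (1.42/5.34)^(0.401) = 225.1 K.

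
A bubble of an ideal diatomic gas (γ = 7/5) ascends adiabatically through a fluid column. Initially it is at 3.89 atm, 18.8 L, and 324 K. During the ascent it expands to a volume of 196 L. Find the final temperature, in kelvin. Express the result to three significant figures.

Adiabatic: T₁V₁^(γ−1) = T₂V₂^(γ−1) ⇒ T₂ = T₁ (V₁/V₂)^(γ−1).
T₂ = 324 × (18.8/196)^(2/5) = 126.9 K.

T₂ ≈ 127 K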